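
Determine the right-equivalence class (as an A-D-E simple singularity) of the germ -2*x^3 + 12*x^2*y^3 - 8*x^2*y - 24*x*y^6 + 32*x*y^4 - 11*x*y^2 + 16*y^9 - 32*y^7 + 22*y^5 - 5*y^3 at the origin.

D_{4}

The Hessian of f at 0 is [[0, 0], [0, 0]] with rank 0, so corank 2. A Groebner basis of the Jacobian ideal J(f) in C{x,y} is {y^3, x^2 + y^2/2, x*y + y^2/2}; counting standard monomials gives mu = 4. Corank 2; j^3 = -(x + y)*(2*x^2 + 6*x*y + 5*y^2) splits into three distinct lines over C (the quadratic factor has nonzero discriminant), so D_4.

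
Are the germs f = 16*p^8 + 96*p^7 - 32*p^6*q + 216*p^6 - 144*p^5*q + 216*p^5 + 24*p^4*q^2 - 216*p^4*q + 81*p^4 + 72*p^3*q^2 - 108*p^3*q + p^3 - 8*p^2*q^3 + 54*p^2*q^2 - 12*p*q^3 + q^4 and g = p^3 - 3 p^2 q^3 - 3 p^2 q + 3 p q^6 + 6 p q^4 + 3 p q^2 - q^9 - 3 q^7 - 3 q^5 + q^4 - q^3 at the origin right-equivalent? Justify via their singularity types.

Yes.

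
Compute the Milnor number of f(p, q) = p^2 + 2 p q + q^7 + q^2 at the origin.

The Hessian of f at 0 is [[2, 2], [2, 2]] with rank 1, so corank 1. A Groebner basis of the Jacobian ideal J(f) in C{p,q} is {q^6, p + q}; counting standard monomials gives mu = 6. Corank 1: A-series; mu = 6 gives A_6.

6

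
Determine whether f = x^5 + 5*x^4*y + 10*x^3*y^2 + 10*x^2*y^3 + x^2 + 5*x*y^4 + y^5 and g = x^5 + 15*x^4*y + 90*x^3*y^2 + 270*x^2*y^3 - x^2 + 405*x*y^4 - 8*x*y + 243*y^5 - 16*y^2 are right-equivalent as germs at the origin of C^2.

Yes.

The Hessian of f at 0 has rank 1. Corank 1: A-series; mu = 4 gives A_4. The Hessian of g at 0 has rank 1. Corank 1: A-series; mu = 4 gives A_4. Both have type A_4, hence right-equivalent.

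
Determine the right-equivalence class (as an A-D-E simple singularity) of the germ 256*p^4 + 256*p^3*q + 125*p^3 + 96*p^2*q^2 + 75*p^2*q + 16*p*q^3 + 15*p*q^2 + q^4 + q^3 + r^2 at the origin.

E_6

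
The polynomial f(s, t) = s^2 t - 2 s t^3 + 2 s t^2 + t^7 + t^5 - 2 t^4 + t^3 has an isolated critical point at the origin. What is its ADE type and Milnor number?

Type D_{8}, Milnor number mu = 8.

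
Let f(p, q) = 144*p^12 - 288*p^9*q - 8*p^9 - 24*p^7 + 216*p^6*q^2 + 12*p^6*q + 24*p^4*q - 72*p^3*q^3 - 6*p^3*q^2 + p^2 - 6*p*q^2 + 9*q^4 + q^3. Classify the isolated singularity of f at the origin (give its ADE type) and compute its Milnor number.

Type A_2, Milnor number mu = 2.

The Hessian of f at 0 is [[2, 0], [0, 0]] with rank 1, so corank 1. A Groebner basis of the Jacobian ideal J(f) in C{p,q} is {q^2, p}; counting standard monomials gives mu = 2. Corank 1: A-series; mu = 2 gives A_2.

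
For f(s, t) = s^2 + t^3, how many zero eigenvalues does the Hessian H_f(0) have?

The Hessian at 0 is [[2, 0], [0, 0]] of rank 1; hence corank 1.

1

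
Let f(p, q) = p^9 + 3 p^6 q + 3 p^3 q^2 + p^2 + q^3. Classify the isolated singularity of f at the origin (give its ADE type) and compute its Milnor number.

Type A2, Milnor number mu = 2.

The Hessian of f at 0 has rank 1. Corank 1: A-series; mu = 2 gives A_2.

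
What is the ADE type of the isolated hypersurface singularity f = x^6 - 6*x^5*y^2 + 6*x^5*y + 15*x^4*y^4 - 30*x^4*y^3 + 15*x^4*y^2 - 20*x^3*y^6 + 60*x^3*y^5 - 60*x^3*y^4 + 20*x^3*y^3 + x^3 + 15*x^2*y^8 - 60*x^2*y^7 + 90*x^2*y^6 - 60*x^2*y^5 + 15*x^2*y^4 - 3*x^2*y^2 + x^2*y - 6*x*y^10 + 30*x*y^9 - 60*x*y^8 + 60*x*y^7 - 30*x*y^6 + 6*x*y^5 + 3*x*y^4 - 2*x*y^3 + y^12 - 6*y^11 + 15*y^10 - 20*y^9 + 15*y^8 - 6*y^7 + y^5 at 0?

D7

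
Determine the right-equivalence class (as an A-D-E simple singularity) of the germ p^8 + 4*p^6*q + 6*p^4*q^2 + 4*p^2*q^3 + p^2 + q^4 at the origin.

The Hessian of f at 0 has rank 1. Corank 1: A-series; mu = 3 gives A_3.

A_3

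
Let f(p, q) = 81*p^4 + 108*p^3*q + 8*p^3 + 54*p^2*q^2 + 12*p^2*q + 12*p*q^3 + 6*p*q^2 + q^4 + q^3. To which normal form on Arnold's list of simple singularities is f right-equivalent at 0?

E6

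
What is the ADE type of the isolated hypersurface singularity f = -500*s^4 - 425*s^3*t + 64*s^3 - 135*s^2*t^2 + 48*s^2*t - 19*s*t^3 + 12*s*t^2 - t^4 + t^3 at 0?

E7

The Hessian of f at 0 has rank 0. Corank 2; j^3 = (4*s + t)^3 is a perfect cube, so E-series; the 4-jet and mu = 7 give E_7.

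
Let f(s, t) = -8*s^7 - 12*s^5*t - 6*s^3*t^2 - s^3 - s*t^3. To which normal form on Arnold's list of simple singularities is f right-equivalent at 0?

E_7

The Hessian of f at 0 has rank 0. Corank 2; j^3 = -s^3 is a perfect cube, so E-series; the 4-jet and mu = 7 give E_7.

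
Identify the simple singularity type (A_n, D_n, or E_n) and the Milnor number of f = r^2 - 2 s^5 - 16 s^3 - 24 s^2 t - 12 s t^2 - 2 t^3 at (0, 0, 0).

Type E_8, Milnor number mu = 8.

The Hessian of f at 0 is [[0, 0, 0], [0, 0, 0], [0, 0, 2]] with rank 1, so corank 2. A Groebner basis of the Jacobian ideal J(f) in C{s,t,r} is {t^5, s*t^3 + 3*t^4/8, s^2 + s*t + t^2/4, r}; counting standard monomials gives mu = 8. Corank 2; j^3 = -2*(2*s + t)^3 is a perfect cube, so E-series; the 5-jet and mu = 8 give E_8.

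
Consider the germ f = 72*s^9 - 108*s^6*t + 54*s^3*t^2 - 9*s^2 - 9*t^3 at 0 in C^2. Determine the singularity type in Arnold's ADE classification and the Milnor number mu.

The Hessian of f at 0 has rank 1. Corank 1: A-series; mu = 2 gives A_2.

Type A_{2}, Milnor number mu = 2.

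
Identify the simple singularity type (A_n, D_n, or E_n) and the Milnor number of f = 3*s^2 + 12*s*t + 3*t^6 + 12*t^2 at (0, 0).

The Hessian of f at 0 has rank 1. Corank 1: A-series; mu = 5 gives A_5.

Type A_{5}, Milnor number mu = 5.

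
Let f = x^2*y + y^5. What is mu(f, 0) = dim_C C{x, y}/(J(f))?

6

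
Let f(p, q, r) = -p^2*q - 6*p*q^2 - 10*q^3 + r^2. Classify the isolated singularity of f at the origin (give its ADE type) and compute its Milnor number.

Type D_4, Milnor number mu = 4.

The Hessian of f at 0 has rank 1. Corank 2; j^3 = -q*(p^2 + 6*p*q + 10*q^2) splits into three distinct lines over C (the quadratic factor has nonzero discriminant), so D_4.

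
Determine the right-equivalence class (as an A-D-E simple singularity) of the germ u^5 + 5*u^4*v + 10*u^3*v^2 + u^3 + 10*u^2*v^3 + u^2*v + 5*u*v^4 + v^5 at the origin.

The Hessian of f at 0 is [[0, 0], [0, 0]] with rank 0, so corank 2. A Groebner basis of the Jacobian ideal J(f) in C{u,v} is {-u*v/5 + v^4, u*v^2, u^2 + u*v}; counting standard monomials gives mu = 6. Corank 2; j^3 = u^2*(u + v) has shape L^2 M (L != M), so D-series; mu = 6 gives D_6.

D_6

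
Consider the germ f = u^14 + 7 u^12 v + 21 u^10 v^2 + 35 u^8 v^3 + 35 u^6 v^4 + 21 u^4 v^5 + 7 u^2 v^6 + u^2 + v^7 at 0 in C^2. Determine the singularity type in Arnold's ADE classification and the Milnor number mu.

Type A6, Milnor number mu = 6.

The Hessian of f at 0 is [[2, 0], [0, 0]] with rank 1, so corank 1. A Groebner basis of the Jacobian ideal J(f) in C{u,v} is {v^6, u}; counting standard monomials gives mu = 6. Corank 1: A-series; mu = 6 gives A_6.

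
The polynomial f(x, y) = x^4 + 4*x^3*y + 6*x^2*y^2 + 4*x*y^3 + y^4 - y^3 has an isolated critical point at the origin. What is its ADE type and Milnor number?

Type E6, Milnor number mu = 6.

The Hessian of f at 0 has rank 0. Corank 2; j^3 = -y^3 is a perfect cube, so E-series; the 4-jet and mu = 6 give E_6.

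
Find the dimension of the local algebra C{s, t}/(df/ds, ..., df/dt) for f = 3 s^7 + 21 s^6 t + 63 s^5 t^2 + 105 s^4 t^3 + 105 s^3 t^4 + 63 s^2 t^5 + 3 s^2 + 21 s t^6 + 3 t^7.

6

The Hessian of f at 0 is [[6, 0], [0, 0]] with rank 1, so corank 1. A Groebner basis of the Jacobian ideal J(f) in C{s,t} is {t^6, s}; counting standard monomials gives mu = 6. Corank 1: A-series; mu = 6 gives A_6.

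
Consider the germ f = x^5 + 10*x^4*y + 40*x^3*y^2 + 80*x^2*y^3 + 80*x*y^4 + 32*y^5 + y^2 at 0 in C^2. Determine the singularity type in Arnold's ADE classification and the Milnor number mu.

Type A_4, Milnor number mu = 4.

The Hessian of f at 0 is [[0, 0], [0, 2]] with rank 1, so corank 1. A Groebner basis of the Jacobian ideal J(f) in C{x,y} is {x^4, y}; counting standard monomials gives mu = 4. Corank 1: A-series; mu = 4 gives A_4.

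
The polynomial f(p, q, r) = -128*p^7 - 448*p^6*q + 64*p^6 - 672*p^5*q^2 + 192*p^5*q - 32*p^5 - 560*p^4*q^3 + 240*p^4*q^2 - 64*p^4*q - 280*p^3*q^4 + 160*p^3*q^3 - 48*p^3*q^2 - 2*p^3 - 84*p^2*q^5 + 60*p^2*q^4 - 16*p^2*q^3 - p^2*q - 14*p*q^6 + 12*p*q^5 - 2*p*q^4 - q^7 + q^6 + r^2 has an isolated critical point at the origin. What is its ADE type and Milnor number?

Type D7, Milnor number mu = 7.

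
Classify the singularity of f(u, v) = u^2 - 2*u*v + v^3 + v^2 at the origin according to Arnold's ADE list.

A_{2}

The Hessian of f at 0 is [[2, -2], [-2, 2]] with rank 1, so corank 1. A Groebner basis of the Jacobian ideal J(f) in C{u,v} is {v^2, u - v}; counting standard monomials gives mu = 2. Corank 1: A-series; mu = 2 gives A_2.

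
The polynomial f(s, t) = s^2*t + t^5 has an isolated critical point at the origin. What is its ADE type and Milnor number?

The Hessian of f at 0 is [[0, 0], [0, 0]] with rank 0, so corank 2. A Groebner basis of the Jacobian ideal J(f) in C{s,t} is {s^2/5 + t^4, s^3, s*t}; counting standard monomials gives mu = 6. Corank 2; j^3 = s^2*t has shape L^2 M (L != M), so D-series; mu = 6 gives D_6.

Type D_{6}, Milnor number mu = 6.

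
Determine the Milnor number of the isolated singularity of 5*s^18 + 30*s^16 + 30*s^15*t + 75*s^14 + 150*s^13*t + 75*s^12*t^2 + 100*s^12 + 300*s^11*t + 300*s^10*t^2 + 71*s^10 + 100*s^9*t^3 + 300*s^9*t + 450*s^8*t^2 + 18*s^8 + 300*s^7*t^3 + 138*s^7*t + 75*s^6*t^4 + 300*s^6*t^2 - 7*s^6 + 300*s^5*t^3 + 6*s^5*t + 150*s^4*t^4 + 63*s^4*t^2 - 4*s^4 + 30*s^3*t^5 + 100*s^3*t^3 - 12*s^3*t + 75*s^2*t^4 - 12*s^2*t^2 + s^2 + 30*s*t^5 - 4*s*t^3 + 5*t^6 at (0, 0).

5

The Hessian of f at 0 has rank 1. Corank 1: A-series; mu = 5 gives A_5.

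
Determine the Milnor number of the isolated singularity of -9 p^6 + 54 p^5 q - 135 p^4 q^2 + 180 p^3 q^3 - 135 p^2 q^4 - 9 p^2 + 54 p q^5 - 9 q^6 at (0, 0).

5

The Hessian of f at 0 has rank 1. Corank 1: A-series; mu = 5 gives A_5.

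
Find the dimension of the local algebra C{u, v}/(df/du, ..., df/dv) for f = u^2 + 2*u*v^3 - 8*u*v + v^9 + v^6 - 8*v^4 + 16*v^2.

The Hessian of f at 0 is [[2, -8], [-8, 32]] with rank 1, so corank 1. A Groebner basis of the Jacobian ideal J(f) in C{u,v} is {u^2*v^2 + 8*u^2 - 48*u*v + 64*v^2, u^3 - 12*u^2*v + 48*u*v^2 + 64*u - 256*v, u + v^3 - 4*v}; counting standard monomials gives mu = 8. Corank 1: A-series; mu = 8 gives A_8.

8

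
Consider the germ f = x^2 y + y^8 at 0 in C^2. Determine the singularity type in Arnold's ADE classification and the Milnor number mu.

The Hessian of f at 0 is [[0, 0], [0, 0]] with rank 0, so corank 2. A Groebner basis of the Jacobian ideal J(f) in C{x,y} is {x^2/8 + y^7, x^3, x*y}; counting standard monomials gives mu = 9. Corank 2; j^3 = x^2*y has shape L^2 M (L != M), so D-series; mu = 9 gives D_9.

Type D9, Milnor number mu = 9.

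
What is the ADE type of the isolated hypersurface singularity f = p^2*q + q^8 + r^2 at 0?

D_9

The Hessian of f at 0 has rank 1. Corank 2; j^3 = p^2*q has shape L^2 M (L != M), so D-series; mu = 9 gives D_9.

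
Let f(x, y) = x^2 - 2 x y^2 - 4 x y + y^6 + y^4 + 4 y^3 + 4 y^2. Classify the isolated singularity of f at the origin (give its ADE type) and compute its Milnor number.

The Hessian of f at 0 is [[2, -4], [-4, 8]] with rank 1, so corank 1. A Groebner basis of the Jacobian ideal J(f) in C{x,y} is {x^3 - 12*x^2 + 40*x*y - 32*x + 64*y, x^2*y - 4*x^2 + 12*x*y - 8*x + 16*y, -x + y^2 + 2*y}; counting standard monomials gives mu = 5. Corank 1: A-series; mu = 5 gives A_5.

Type A_{5}, Milnor number mu = 5.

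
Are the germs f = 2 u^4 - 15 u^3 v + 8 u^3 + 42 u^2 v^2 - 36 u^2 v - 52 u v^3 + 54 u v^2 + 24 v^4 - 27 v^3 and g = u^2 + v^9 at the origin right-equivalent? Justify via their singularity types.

No.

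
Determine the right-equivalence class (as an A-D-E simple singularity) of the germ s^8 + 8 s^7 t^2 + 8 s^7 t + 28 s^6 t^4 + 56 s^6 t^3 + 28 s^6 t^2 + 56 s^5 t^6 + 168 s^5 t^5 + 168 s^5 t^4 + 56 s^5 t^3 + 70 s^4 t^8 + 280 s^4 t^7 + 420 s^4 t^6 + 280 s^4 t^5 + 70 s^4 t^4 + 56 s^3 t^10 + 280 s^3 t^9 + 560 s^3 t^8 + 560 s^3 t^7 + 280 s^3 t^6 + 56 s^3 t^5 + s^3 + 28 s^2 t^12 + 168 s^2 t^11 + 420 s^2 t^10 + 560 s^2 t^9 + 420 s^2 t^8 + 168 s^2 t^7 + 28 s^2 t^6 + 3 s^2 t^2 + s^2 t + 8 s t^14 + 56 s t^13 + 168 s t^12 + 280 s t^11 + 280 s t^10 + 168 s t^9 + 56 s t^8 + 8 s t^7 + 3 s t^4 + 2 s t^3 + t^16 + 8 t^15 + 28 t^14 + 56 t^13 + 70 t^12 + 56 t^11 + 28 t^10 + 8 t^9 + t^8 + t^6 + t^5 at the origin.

The Hessian of f at 0 is [[0, 0], [0, 0]] with rank 0, so corank 2. A Groebner basis of the Jacobian ideal J(f) in C{s,t} is {s^4, s^3*t + s*t/8 + t^3/8, -s^2 - s*t + t^4 - t^3, s^2 + s*t^2 + s*t + t^3}; counting standard monomials gives mu = 9. Corank 2; j^3 = s^2*(s + t) has shape L^2 M (L != M), so D-series; mu = 9 gives D_9.

D9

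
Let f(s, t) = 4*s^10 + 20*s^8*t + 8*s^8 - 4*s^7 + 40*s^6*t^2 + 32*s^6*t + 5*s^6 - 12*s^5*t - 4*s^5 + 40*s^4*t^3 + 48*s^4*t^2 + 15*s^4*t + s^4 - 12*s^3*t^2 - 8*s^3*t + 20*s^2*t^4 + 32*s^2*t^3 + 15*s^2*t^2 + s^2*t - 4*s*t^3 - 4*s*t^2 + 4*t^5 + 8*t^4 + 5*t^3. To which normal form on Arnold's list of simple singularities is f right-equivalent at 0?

D_4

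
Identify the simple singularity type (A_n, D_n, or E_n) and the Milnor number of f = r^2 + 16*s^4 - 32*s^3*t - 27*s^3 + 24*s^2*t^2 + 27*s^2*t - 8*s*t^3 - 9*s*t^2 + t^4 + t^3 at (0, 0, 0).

The Hessian of f at 0 has rank 1. Corank 2; j^3 = -(3*s - t)^3 is a perfect cube, so E-series; the 4-jet and mu = 6 give E_6.

Type E_6, Milnor number mu = 6.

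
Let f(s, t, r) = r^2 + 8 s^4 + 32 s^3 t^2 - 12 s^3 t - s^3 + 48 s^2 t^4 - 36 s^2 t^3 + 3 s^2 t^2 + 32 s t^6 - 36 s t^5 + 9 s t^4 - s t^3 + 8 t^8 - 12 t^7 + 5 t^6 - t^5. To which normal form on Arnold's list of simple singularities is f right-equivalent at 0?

The Hessian of f at 0 has rank 1. Corank 2; j^3 = -s^3 is a perfect cube, so E-series; the 4-jet and mu = 7 give E_7.

E7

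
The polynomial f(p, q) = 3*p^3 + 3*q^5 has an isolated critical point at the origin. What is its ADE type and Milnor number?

Type E_8, Milnor number mu = 8.

The Hessian of f at 0 has rank 0. Corank 2; j^3 = 3*p^3 is a perfect cube, so E-series; the 5-jet and mu = 8 give E_8.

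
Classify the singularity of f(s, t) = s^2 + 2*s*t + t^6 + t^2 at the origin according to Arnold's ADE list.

A_5

The Hessian of f at 0 has rank 1. Corank 1: A-series; mu = 5 gives A_5.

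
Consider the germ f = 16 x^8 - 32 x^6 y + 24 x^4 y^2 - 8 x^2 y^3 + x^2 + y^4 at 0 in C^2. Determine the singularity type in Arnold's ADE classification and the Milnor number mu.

The Hessian of f at 0 has rank 1. Corank 1: A-series; mu = 3 gives A_3.

Type A_{3}, Milnor number mu = 3.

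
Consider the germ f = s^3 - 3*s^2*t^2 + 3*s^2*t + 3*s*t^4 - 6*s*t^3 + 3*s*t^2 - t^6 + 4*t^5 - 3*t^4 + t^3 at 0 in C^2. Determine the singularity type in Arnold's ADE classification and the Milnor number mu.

Type E_8, Milnor number mu = 8.

The Hessian of f at 0 has rank 0. Corank 2; j^3 = (s + t)^3 is a perfect cube, so E-series; the 5-jet and mu = 8 give E_8.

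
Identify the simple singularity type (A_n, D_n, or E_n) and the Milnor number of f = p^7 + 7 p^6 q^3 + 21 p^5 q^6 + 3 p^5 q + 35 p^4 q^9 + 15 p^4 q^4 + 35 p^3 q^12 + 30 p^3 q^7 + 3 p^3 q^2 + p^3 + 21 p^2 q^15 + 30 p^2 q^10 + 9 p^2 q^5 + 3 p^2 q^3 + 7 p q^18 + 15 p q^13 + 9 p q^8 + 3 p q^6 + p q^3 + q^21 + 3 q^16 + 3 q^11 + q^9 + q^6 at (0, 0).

Type E_{7}, Milnor number mu = 7.

The Hessian of f at 0 is [[0, 0], [0, 0]] with rank 0, so corank 2. A Groebner basis of the Jacobian ideal J(f) in C{p,q} is {p^3, p*q^2, 3*p^2 + q^3}; counting standard monomials gives mu = 7. Corank 2; j^3 = p^3 is a perfect cube, so E-series; the 4-jet and mu = 7 give E_7.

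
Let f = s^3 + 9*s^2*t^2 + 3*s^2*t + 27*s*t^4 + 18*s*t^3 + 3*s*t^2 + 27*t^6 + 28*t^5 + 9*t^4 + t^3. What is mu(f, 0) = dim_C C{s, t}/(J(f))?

8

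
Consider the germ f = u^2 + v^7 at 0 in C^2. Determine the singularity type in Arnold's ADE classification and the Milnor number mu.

Type A_6, Milnor number mu = 6.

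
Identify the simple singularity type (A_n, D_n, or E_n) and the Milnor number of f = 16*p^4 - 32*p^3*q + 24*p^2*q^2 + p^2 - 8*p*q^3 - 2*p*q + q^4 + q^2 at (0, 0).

Type A_{3}, Milnor number mu = 3.

The Hessian of f at 0 has rank 1. Corank 1: A-series; mu = 3 gives A_3.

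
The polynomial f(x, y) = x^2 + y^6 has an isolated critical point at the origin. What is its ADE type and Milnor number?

Type A5, Milnor number mu = 5.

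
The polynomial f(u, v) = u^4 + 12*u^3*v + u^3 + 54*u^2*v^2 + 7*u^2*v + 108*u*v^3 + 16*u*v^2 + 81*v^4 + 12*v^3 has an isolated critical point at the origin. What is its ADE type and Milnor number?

Type D_{5}, Milnor number mu = 5.

The Hessian of f at 0 has rank 0. Corank 2; j^3 = (u + 2*v)^2*(u + 3*v) has shape L^2 M (L != M), so D-series; mu = 5 gives D_5.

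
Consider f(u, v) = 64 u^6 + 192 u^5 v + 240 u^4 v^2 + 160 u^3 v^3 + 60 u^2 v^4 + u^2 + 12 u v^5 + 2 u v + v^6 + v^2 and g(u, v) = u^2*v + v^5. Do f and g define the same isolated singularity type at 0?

The Hessian of f at 0 is [[2, 2], [2, 2]] with rank 1, so corank 1. A Groebner basis of the Jacobian ideal J(f) in C{u,v} is {v^5, u + v}; counting standard monomials gives mu = 5. Corank 1: A-series; mu = 5 gives A_5. The Hessian of g at 0 is [[0, 0], [0, 0]] with rank 0, so corank 2. A Groebner basis of the Jacobian ideal J(g) in C{u,v} is {u^2/5 + v^4, u^3, u*v}; counting standard monomials gives mu = 6. Corank 2; j^3 = u^2*v has shape L^2 M (L != M), so D-series; mu = 6 gives D_6. f is A_5 but g is D_6, hence not right-equivalent.

No.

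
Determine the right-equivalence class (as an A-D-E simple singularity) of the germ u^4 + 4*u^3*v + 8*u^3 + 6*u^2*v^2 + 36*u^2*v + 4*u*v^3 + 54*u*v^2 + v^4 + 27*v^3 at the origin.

E_{6}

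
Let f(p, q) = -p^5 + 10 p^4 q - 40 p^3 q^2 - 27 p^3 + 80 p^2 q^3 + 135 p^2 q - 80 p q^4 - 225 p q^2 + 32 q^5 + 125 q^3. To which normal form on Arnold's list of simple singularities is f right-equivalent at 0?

E_{8}

The Hessian of f at 0 has rank 0. Corank 2; j^3 = -(3*p - 5*q)^3 is a perfect cube, so E-series; the 5-jet and mu = 8 give E_8.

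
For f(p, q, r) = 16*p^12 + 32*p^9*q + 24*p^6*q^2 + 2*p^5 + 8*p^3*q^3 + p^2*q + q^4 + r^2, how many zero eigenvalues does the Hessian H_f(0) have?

2

The Hessian at 0 is [[0, 0, 0], [0, 0, 0], [0, 0, 2]] of rank 1; hence corank 2.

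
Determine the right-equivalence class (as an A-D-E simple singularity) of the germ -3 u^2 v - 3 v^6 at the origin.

The Hessian of f at 0 is [[0, 0], [0, 0]] with rank 0, so corank 2. A Groebner basis of the Jacobian ideal J(f) in C{u,v} is {u^2/6 + v^5, u^3, u*v}; counting standard monomials gives mu = 7. Corank 2; j^3 = -3*u^2*v has shape L^2 M (L != M), so D-series; mu = 7 gives D_7.

D7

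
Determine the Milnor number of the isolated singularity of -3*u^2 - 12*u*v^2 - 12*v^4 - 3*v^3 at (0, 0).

2

The Hessian of f at 0 has rank 1. Corank 1: A-series; mu = 2 gives A_2.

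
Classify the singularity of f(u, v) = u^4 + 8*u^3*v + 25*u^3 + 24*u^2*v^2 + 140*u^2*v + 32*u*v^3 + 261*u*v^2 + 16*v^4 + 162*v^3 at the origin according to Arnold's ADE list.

D_{5}

The Hessian of f at 0 has rank 0. Corank 2; j^3 = (u + 2*v)*(5*u + 9*v)^2 has shape L^2 M (L != M), so D-series; mu = 5 gives D_5.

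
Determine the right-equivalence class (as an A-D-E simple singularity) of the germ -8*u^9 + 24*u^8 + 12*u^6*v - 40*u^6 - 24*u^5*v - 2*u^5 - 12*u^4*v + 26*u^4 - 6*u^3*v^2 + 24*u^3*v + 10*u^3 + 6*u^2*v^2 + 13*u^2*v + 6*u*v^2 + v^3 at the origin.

The Hessian of f at 0 has rank 0. Corank 2; j^3 = (2*u + v)*(5*u^2 + 4*u*v + v^2) splits into three distinct lines over C (the quadratic factor has nonzero discriminant), so D_4.

D_4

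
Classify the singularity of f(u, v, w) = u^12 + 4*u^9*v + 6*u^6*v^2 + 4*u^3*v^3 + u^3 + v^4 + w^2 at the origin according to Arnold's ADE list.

E_{6}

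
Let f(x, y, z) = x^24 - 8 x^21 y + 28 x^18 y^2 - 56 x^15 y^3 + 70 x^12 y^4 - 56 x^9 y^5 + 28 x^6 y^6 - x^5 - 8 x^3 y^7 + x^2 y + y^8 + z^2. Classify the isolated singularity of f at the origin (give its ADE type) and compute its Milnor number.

Type D9, Milnor number mu = 9.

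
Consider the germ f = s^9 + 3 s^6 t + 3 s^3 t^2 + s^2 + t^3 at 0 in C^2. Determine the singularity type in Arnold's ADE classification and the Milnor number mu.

The Hessian of f at 0 has rank 1. Corank 1: A-series; mu = 2 gives A_2.

Type A_2, Milnor number mu = 2.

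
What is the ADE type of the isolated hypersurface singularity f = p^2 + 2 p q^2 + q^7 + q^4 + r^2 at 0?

A_{6}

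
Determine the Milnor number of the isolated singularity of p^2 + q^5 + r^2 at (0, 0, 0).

4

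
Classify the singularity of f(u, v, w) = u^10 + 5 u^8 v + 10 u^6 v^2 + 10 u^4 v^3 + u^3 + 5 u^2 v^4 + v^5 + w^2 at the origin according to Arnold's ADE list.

E_{8}

The Hessian of f at 0 is [[0, 0, 0], [0, 0, 0], [0, 0, 2]] with rank 1, so corank 2. A Groebner basis of the Jacobian ideal J(f) in C{u,v,w} is {v^4, u^2, w}; counting standard monomials gives mu = 8. Corank 2; j^3 = u^3 is a perfect cube, so E-series; the 5-jet and mu = 8 give E_8.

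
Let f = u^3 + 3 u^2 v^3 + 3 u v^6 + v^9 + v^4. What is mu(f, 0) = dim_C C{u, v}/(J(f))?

6

The Hessian of f at 0 has rank 0. Corank 2; j^3 = u^3 is a perfect cube, so E-series; the 4-jet and mu = 6 give E_6.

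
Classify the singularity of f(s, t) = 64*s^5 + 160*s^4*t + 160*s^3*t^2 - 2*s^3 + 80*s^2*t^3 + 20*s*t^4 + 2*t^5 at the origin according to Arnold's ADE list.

E8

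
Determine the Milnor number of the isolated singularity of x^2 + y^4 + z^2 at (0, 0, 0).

The Hessian of f at 0 is [[2, 0, 0], [0, 0, 0], [0, 0, 2]] with rank 2, so corank 1. A Groebner basis of the Jacobian ideal J(f) in C{x,y,z} is {y^3, x, z}; counting standard monomials gives mu = 3. Corank 1: A-series; mu = 3 gives A_3.

3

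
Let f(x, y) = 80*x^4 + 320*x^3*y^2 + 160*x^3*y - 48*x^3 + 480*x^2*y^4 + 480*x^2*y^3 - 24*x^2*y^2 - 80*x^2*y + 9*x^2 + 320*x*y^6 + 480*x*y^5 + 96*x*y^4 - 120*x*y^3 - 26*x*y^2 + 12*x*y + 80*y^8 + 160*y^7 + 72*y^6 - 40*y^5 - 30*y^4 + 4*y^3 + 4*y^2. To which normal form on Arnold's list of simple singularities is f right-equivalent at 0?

A_3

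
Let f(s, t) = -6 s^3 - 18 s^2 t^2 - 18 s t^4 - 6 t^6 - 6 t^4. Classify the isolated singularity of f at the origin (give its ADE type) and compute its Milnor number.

Type E_{6}, Milnor number mu = 6.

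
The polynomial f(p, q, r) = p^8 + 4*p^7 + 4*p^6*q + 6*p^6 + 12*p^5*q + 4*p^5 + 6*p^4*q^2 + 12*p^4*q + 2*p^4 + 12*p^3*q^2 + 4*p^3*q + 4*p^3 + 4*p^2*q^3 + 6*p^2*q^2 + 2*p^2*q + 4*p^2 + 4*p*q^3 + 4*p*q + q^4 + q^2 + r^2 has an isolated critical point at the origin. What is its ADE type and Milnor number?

Type A_{3}, Milnor number mu = 3.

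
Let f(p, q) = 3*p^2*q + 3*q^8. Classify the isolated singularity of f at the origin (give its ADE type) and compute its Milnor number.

Type D_9, Milnor number mu = 9.

The Hessian of f at 0 has rank 0. Corank 2; j^3 = 3*p^2*q has shape L^2 M (L != M), so D-series; mu = 9 gives D_9.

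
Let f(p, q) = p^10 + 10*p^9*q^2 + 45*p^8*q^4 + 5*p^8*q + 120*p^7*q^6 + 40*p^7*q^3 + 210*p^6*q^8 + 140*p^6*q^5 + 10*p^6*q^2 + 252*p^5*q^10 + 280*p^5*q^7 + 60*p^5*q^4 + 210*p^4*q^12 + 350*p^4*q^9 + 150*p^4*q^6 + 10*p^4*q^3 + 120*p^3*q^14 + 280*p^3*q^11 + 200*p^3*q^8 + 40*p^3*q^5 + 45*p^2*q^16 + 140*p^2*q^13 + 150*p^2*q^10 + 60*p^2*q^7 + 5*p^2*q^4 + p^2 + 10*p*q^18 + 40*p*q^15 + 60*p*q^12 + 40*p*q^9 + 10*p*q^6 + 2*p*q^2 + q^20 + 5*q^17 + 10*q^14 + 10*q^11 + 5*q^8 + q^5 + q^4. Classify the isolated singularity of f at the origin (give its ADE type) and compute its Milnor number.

Type A_4, Milnor number mu = 4.

The Hessian of f at 0 is [[2, 0], [0, 0]] with rank 1, so corank 1. A Groebner basis of the Jacobian ideal J(f) in C{p,q} is {p^2, p + q^2}; counting standard monomials gives mu = 4. Corank 1: A-series; mu = 4 gives A_4.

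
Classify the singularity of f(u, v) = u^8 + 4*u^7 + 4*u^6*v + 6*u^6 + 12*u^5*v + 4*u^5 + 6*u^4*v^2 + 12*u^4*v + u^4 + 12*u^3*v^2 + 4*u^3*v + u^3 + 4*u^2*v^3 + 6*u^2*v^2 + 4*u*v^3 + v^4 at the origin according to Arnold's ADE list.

The Hessian of f at 0 is [[0, 0], [0, 0]] with rank 0, so corank 2. A Groebner basis of the Jacobian ideal J(f) in C{u,v} is {v^4, u*v^2 + v^3/3, u^2}; counting standard monomials gives mu = 6. Corank 2; j^3 = u^3 is a perfect cube, so E-series; the 4-jet and mu = 6 give E_6.

E_6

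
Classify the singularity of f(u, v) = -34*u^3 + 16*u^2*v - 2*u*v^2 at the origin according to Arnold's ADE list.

The Hessian of f at 0 has rank 0. Corank 2; j^3 = -2*u*(17*u^2 - 8*u*v + v^2) splits into three distinct lines over C (the quadratic factor has nonzero discriminant), so D_4.

D4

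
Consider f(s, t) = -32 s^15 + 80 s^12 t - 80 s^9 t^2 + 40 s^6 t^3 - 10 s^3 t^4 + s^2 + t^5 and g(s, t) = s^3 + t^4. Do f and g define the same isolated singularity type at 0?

No.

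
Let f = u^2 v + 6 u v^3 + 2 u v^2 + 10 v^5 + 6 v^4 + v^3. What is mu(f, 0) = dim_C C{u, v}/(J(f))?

6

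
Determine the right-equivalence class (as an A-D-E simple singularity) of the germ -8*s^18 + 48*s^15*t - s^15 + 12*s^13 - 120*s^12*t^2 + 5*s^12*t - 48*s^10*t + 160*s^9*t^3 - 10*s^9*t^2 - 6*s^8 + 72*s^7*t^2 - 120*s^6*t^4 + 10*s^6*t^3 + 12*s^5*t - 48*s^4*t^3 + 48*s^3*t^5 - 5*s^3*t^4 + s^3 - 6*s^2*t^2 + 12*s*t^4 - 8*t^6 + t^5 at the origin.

The Hessian of f at 0 has rank 0. Corank 2; j^3 = s^3 is a perfect cube, so E-series; the 5-jet and mu = 8 give E_8.

E8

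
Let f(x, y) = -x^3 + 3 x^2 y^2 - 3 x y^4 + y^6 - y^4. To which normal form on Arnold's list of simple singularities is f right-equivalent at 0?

E6

The Hessian of f at 0 is [[0, 0], [0, 0]] with rank 0, so corank 2. A Groebner basis of the Jacobian ideal J(f) in C{x,y} is {x^3, x^2*y, -x^2/2 + x*y^2, y^3}; counting standard monomials gives mu = 6. Corank 2; j^3 = -x^3 is a perfect cube, so E-series; the 4-jet and mu = 6 give E_6.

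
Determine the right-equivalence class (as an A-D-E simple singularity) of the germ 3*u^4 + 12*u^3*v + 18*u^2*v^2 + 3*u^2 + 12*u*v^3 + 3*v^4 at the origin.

The Hessian of f at 0 has rank 1. Corank 1: A-series; mu = 3 gives A_3.

A_{3}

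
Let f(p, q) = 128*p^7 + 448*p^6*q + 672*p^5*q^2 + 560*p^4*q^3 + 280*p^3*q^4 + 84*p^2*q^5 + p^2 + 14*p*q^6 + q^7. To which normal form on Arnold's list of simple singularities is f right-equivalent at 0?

A_{6}

The Hessian of f at 0 has rank 1. Corank 1: A-series; mu = 6 gives A_6.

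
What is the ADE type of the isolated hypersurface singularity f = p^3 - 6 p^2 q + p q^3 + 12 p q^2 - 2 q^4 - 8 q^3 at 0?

E_{7}

The Hessian of f at 0 has rank 0. Corank 2; j^3 = (p - 2*q)^3 is a perfect cube, so E-series; the 4-jet and mu = 7 give E_7.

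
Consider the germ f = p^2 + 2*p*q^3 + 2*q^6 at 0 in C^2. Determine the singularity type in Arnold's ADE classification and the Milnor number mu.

The Hessian of f at 0 has rank 1. Corank 1: A-series; mu = 5 gives A_5.

Type A_5, Milnor number mu = 5.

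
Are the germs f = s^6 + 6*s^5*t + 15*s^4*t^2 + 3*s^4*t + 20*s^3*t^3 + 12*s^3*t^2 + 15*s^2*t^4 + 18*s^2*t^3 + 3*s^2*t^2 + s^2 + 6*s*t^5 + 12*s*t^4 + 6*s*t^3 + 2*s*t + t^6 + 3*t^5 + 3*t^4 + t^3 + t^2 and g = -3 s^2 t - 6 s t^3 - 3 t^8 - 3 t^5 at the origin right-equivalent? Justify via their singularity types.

No.

The Hessian of f at 0 has rank 1. Corank 1: A-series; mu = 2 gives A_2. The Hessian of g at 0 has rank 0. Corank 2; j^3 = -3*s^2*t has shape L^2 M (L != M), so D-series; mu = 9 gives D_9. f is A_2 but g is D_9, hence not right-equivalent.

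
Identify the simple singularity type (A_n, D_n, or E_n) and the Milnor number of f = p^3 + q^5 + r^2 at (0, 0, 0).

Type E_{8}, Milnor number mu = 8.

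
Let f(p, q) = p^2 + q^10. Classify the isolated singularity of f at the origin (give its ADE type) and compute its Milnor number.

Type A9, Milnor number mu = 9.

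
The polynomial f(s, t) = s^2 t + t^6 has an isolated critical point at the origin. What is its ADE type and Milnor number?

The Hessian of f at 0 has rank 0. Corank 2; j^3 = s^2*t has shape L^2 M (L != M), so D-series; mu = 7 gives D_7.

Type D7, Milnor number mu = 7.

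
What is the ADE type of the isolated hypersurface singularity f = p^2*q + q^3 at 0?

The Hessian of f at 0 is [[0, 0], [0, 0]] with rank 0, so corank 2. A Groebner basis of the Jacobian ideal J(f) in C{p,q} is {q^3, p^2 + 3*q^2, p*q}; counting standard monomials gives mu = 4. Corank 2; j^3 = q*(p^2 + q^2) splits into three distinct lines over C (the quadratic factor has nonzero discriminant), so D_4.

D_4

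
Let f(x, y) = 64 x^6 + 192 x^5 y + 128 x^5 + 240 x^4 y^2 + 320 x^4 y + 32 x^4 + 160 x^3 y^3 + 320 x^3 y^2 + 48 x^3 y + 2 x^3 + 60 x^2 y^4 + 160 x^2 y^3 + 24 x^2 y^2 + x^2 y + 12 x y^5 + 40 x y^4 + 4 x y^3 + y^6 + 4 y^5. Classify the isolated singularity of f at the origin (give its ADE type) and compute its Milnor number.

Type D7, Milnor number mu = 7.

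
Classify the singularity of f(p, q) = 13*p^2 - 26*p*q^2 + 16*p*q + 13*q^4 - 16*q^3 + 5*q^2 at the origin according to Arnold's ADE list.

A_1

The Hessian of f at 0 has rank 2. Corank 0: nondegenerate Morse point, so A_1.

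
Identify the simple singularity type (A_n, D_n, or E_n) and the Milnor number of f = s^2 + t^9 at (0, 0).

The Hessian of f at 0 is [[2, 0], [0, 0]] with rank 1, so corank 1. A Groebner basis of the Jacobian ideal J(f) in C{s,t} is {t^8, s}; counting standard monomials gives mu = 8. Corank 1: A-series; mu = 8 gives A_8.

Type A_{8}, Milnor number mu = 8.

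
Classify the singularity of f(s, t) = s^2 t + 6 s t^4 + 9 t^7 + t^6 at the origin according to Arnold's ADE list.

D_{7}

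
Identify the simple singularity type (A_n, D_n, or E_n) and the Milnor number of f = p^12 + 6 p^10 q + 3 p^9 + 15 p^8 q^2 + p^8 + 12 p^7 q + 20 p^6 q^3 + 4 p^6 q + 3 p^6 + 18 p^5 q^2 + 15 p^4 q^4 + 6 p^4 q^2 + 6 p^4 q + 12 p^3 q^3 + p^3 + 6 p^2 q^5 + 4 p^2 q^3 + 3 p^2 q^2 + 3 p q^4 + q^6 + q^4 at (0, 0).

The Hessian of f at 0 has rank 0. Corank 2; j^3 = p^3 is a perfect cube, so E-series; the 4-jet and mu = 6 give E_6.

Type E6, Milnor number mu = 6.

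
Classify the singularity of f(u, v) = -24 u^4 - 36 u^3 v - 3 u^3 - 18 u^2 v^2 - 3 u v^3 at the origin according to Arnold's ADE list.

E_7

The Hessian of f at 0 is [[0, 0], [0, 0]] with rank 0, so corank 2. A Groebner basis of the Jacobian ideal J(f) in C{u,v} is {3*u^2/4 + v^4 + v^3/4, u^3, u^2*v - u^2/4 - v^3/12, u^2 + u*v^2 + v^3/3}; counting standard monomials gives mu = 7. Corank 2; j^3 = -3*u^3 is a perfect cube, so E-series; the 4-jet and mu = 7 give E_7.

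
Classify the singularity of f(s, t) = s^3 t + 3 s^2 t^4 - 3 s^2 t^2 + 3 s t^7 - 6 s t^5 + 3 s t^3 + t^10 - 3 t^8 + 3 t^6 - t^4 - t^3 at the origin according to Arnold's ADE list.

The Hessian of f at 0 has rank 0. Corank 2; j^3 = -t^3 is a perfect cube, so E-series; the 4-jet and mu = 7 give E_7.

E_7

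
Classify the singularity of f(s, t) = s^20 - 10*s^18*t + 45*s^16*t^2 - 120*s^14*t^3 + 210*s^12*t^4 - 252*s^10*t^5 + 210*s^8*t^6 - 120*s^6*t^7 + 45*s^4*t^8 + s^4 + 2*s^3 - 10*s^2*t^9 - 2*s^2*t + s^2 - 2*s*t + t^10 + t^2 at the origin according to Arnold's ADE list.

A9

The Hessian of f at 0 has rank 1. Corank 1: A-series; mu = 9 gives A_9.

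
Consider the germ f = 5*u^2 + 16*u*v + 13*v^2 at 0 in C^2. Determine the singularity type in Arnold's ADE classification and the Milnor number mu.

Type A_1, Milnor number mu = 1.

The Hessian of f at 0 has rank 2. Corank 0: nondegenerate Morse point, so A_1.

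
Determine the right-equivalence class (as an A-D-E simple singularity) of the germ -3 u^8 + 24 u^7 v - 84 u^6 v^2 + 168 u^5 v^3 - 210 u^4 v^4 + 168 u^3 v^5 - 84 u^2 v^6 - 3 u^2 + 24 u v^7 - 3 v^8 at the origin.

The Hessian of f at 0 has rank 1. Corank 1: A-series; mu = 7 gives A_7.

A_7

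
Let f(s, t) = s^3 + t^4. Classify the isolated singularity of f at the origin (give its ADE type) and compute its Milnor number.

Type E_{6}, Milnor number mu = 6.

The Hessian of f at 0 has rank 0. Corank 2; j^3 = s^3 is a perfect cube, so E-series; the 4-jet and mu = 6 give E_6.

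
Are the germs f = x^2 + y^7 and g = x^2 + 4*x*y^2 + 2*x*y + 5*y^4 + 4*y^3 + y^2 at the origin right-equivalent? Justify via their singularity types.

No.

The Hessian of f at 0 has rank 1. Corank 1: A-series; mu = 6 gives A_6. The Hessian of g at 0 has rank 1. Corank 1: A-series; mu = 3 gives A_3. f is A_6 but g is A_3, hence not right-equivalent.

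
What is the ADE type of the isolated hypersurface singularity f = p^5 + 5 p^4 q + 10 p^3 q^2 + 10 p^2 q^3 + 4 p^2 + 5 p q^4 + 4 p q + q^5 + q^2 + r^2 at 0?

A_{4}

The Hessian of f at 0 is [[8, 4, 0], [4, 2, 0], [0, 0, 2]] with rank 2, so corank 1. A Groebner basis of the Jacobian ideal J(f) in C{p,q,r} is {q^4, p + q/2, r}; counting standard monomials gives mu = 4. Corank 1: A-series; mu = 4 gives A_4.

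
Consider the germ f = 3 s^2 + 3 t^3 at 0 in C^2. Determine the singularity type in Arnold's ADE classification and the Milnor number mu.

Type A_{2}, Milnor number mu = 2.

The Hessian of f at 0 has rank 1. Corank 1: A-series; mu = 2 gives A_2.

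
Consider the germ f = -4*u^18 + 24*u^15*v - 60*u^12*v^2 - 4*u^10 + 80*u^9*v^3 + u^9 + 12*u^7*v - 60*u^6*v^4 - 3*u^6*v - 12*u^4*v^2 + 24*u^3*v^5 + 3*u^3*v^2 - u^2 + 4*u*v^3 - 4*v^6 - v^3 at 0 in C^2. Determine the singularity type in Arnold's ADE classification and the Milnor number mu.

The Hessian of f at 0 has rank 1. Corank 1: A-series; mu = 2 gives A_2.

Type A_2, Milnor number mu = 2.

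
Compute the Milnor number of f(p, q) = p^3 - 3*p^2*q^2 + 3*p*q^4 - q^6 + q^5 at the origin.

8

The Hessian of f at 0 has rank 0. Corank 2; j^3 = p^3 is a perfect cube, so E-series; the 5-jet and mu = 8 give E_8.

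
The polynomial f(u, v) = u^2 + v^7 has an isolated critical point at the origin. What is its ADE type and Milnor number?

The Hessian of f at 0 is [[2, 0], [0, 0]] with rank 1, so corank 1. A Groebner basis of the Jacobian ideal J(f) in C{u,v} is {v^6, u}; counting standard monomials gives mu = 6. Corank 1: A-series; mu = 6 gives A_6.

Type A_{6}, Milnor number mu = 6.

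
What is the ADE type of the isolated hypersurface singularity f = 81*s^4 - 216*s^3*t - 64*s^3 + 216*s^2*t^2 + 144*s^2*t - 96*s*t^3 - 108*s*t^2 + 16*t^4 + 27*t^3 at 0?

The Hessian of f at 0 has rank 0. Corank 2; j^3 = -(4*s - 3*t)^3 is a perfect cube, so E-series; the 4-jet and mu = 6 give E_6.

E6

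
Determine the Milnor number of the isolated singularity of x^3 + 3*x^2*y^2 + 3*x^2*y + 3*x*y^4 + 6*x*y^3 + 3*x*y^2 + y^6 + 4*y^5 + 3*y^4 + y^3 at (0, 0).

8

The Hessian of f at 0 is [[0, 0], [0, 0]] with rank 0, so corank 2. A Groebner basis of the Jacobian ideal J(f) in C{x,y} is {y^4, x^3 + 3*x^2*y - 3*x^2/2 - 3*x*y - 2*y^3 - 3*y^2/2, x^2/2 + x*y^2 + x*y + y^3 + y^2/2}; counting standard monomials gives mu = 8. Corank 2; j^3 = (x + y)^3 is a perfect cube, so E-series; the 5-jet and mu = 8 give E_8.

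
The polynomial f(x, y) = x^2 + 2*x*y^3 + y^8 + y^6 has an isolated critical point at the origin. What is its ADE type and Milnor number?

The Hessian of f at 0 is [[2, 0], [0, 0]] with rank 1, so corank 1. A Groebner basis of the Jacobian ideal J(f) in C{x,y} is {x^3, x^2*y, x + y^3}; counting standard monomials gives mu = 7. Corank 1: A-series; mu = 7 gives A_7.

Type A_{7}, Milnor number mu = 7.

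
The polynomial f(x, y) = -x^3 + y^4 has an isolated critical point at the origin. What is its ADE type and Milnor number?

The Hessian of f at 0 has rank 0. Corank 2; j^3 = -x^3 is a perfect cube, so E-series; the 4-jet and mu = 6 give E_6.

Type E6, Milnor number mu = 6.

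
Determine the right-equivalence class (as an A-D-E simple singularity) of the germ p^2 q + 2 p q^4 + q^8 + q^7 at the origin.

The Hessian of f at 0 has rank 0. Corank 2; j^3 = p^2*q has shape L^2 M (L != M), so D-series; mu = 9 gives D_9.

D9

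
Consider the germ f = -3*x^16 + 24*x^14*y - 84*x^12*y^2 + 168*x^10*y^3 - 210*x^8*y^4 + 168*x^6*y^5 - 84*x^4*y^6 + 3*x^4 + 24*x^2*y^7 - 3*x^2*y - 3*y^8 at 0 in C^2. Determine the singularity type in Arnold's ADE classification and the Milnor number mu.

Type D9, Milnor number mu = 9.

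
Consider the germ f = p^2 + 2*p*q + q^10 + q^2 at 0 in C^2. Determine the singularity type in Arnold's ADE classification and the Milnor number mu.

Type A_9, Milnor number mu = 9.

The Hessian of f at 0 has rank 1. Corank 1: A-series; mu = 9 gives A_9.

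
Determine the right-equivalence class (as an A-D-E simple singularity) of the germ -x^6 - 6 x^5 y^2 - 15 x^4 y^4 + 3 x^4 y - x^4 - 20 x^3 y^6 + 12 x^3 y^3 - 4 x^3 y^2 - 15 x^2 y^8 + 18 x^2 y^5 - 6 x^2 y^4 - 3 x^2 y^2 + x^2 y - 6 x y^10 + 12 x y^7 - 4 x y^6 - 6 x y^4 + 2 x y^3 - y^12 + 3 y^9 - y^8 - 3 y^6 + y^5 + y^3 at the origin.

The Hessian of f at 0 is [[0, 0], [0, 0]] with rank 0, so corank 2. A Groebner basis of the Jacobian ideal J(f) in C{x,y} is {y^3, x^2 + 3*y^2, x*y}; counting standard monomials gives mu = 4. Corank 2; j^3 = y*(x^2 + y^2) splits into three distinct lines over C (the quadratic factor has nonzero discriminant), so D_4.

D4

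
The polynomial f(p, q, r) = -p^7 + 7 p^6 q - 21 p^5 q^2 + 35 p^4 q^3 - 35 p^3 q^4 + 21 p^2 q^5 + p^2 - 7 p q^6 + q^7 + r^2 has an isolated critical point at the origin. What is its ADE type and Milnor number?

The Hessian of f at 0 has rank 2. Corank 1: A-series; mu = 6 gives A_6.

Type A_{6}, Milnor number mu = 6.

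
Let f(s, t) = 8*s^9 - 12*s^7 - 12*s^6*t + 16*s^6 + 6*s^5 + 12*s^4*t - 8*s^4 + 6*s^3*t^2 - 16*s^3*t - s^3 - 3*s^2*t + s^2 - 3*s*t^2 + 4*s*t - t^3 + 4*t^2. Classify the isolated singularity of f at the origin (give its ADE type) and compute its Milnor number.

Type A_2, Milnor number mu = 2.

The Hessian of f at 0 has rank 1. Corank 1: A-series; mu = 2 gives A_2.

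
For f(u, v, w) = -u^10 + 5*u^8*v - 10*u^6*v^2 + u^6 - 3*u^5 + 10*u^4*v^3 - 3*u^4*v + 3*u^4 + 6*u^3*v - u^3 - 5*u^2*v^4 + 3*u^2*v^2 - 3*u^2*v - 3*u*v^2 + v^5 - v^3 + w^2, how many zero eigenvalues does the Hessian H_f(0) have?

2

Hessian at 0 has rank 1.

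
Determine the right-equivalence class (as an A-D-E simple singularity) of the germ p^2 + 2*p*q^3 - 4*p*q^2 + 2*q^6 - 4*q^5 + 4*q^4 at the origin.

The Hessian of f at 0 has rank 1. Corank 1: A-series; mu = 5 gives A_5.

A5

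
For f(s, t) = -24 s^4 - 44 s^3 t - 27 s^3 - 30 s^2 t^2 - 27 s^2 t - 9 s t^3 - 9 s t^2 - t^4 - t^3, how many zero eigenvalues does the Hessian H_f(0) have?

2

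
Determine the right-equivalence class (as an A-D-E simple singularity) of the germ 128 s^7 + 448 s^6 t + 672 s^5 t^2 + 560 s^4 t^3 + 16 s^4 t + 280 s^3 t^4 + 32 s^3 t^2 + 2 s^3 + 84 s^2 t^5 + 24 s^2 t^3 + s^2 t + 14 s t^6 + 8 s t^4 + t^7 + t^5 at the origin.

The Hessian of f at 0 has rank 0. Corank 2; j^3 = s^2*(2*s + t) has shape L^2 M (L != M), so D-series; mu = 6 gives D_6.

D6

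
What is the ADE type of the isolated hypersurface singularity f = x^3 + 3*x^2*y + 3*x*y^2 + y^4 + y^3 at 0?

E6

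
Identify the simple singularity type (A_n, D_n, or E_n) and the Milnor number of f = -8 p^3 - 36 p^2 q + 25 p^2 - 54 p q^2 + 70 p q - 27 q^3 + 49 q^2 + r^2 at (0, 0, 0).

The Hessian of f at 0 has rank 2. Corank 1: A-series; mu = 2 gives A_2.

Type A_2, Milnor number mu = 2.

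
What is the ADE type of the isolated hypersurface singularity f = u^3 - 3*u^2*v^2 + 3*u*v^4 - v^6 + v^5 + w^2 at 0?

E_8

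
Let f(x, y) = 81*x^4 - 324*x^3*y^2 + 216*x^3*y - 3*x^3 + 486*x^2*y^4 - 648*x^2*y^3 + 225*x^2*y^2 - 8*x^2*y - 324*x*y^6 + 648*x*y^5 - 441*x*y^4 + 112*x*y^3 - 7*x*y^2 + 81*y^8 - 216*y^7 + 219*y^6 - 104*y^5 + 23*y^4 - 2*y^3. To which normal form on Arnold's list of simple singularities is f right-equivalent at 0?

The Hessian of f at 0 is [[0, 0], [0, 0]] with rank 0, so corank 2. A Groebner basis of the Jacobian ideal J(f) in C{x,y} is {x*y^2 - x*y/11 - y^2/11, x*y/11 + y^3 + y^2/11, x^2 + 18*x*y/11 + 7*y^2/11}; counting standard monomials gives mu = 5. Corank 2; j^3 = -(x + y)^2*(3*x + 2*y) has shape L^2 M (L != M), so D-series; mu = 5 gives D_5.

D_5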